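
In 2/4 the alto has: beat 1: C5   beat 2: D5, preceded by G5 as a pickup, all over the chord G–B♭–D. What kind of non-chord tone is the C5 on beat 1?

Appoggiatura.

The harmony at that moment is G minor triad (G, B♭, D); C5 is not a chord tone.
It is approached by leap down from G5 and left by step up to D5.
Leap in, step out, metrically accented — an appoggiatura.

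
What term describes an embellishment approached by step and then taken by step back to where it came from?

Neighbor tone.

Approach: by step. Departure: by step in the opposite direction, back to the starting pitch.
Stepwise on both sides but reversing to return to the same chord tone — a neighbor tone. (Had it continued onward in the same direction it would be a passing tone instead.)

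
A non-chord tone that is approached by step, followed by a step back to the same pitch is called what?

Neighbor tone.

Approach: by step. Departure: by step in the opposite direction, back to the starting pitch.
Stepwise on both sides but reversing to return to the same chord tone — a neighbor tone. (Had it continued onward in the same direction it would be a passing tone instead.)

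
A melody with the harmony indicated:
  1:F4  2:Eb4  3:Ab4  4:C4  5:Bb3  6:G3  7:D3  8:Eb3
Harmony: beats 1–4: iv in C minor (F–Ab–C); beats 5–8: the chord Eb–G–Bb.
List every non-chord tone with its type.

Eb4 (beat 2) — escape tone; D3 (beat 7) — appoggiatura.

The harmony at that moment is F minor triad (F, Ab, C); Eb4 is not a chord tone.
It is approached by step down from F4 and left by leap up to Ab4.
Step in, leap out — an escape tone.
The harmony at that moment is Eb major triad (Eb, G, Bb); D3 is not a chord tone.
It is approached by leap down from G3 and left by step up to Eb3.
Leap in, step out — an appoggiatura.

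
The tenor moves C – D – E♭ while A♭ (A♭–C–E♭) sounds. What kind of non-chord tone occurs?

D is a passing tone.

The harmony at that moment is A♭ major triad (A♭, C, E♭); D is not a chord tone.
It is approached by step up from C and left by step up to E♭.
Step in, step out in the same direction — a passing tone.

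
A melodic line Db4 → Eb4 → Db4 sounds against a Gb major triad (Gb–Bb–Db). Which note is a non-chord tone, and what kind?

Eb4 is a neighbor tone.

The harmony at that moment is Gb major triad (Gb, Bb, Db); Eb4 is not a chord tone.
It is approached by step up from Db4 and left by step down to Db4.
Step away and step back to the same note — a neighbor tone (upper neighbor).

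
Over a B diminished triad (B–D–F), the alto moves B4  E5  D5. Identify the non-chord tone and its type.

The harmony at that moment is B diminished triad (B, D, F); E5 is not a chord tone.
It is approached by leap up from B4 and left by step down to D5.
Leap in, step out — an appoggiatura.

E5 is an appoggiatura.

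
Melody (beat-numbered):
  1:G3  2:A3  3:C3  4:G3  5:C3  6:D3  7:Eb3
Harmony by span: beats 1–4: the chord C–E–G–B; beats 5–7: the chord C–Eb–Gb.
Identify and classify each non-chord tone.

A3 (beat 2) — escape tone; D3 (beat 6) — passing tone.

The harmony at that moment is C major seventh chord (C, E, G, B); A3 is not a chord tone.
It is approached by step up from G3 and left by leap down to C3.
Step in, leap out — an escape tone.
The harmony at that moment is C diminished triad (C, Eb, Gb); D3 is not a chord tone.
It is approached by step up from C3 and left by step up to Eb3.
Step in, step out in the same direction — a passing tone.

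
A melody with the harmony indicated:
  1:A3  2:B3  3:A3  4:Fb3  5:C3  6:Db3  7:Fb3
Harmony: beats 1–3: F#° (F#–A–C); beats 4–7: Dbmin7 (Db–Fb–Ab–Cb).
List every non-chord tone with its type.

The harmony at that moment is F# diminished triad (F#, A, C); B3 is not a chord tone.
It is approached by step up from A3 and left by step down to A3.
Step away and step back to the same note — a neighbor tone (upper neighbor).
The harmony at that moment is Db minor seventh chord (Db, Fb, Ab, Cb); C3 is not a chord tone.
It is approached by leap down from Fb3 and left by step up to Db3.
Leap in, step out — an appoggiatura.

B3 (beat 2) — neighbor tone; C3 (beat 5) — appoggiatura.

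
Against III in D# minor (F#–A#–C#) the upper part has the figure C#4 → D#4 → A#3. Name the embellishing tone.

D#4 is an escape tone.

The harmony at that moment is F# major triad (F#, A#, C#); D#4 is not a chord tone.
It is approached by step up from C#4 and left by leap down to A#3.
Step in, leap out — an escape tone.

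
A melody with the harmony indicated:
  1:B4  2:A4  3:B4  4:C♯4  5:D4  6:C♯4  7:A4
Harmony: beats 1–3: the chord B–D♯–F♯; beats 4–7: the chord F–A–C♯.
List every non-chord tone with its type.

A4 (beat 2) — neighbor tone; D4 (beat 5) — neighbor tone.

The harmony at that moment is B major triad (B, D♯, F♯); A4 is not a chord tone.
It is approached by step down from B4 and left by step up to B4.
Step away and step back to the same note — a neighbor tone (lower neighbor).
The harmony at that moment is F augmented triad (F, A, C♯); D4 is not a chord tone.
It is approached by step up from C♯4 and left by step down to C♯4.
Step away and step back to the same note — a neighbor tone (upper neighbor).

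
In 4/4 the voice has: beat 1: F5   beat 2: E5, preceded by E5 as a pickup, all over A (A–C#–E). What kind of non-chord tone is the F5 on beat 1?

Upper neighbor tone.

The harmony at that moment is A major triad (A, C#, E); F5 is not a chord tone.
It is approached by step up from E5 and left by step down to E5.
Step away and step back to the same note — a neighbor tone (upper neighbor).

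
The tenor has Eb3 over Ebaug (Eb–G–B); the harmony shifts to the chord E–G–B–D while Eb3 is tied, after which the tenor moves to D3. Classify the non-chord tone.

The harmony at that moment is E minor seventh chord (E, G, B, D); Eb3 is not a chord tone.
It is held over (the same pitch as the preceding Eb3) and left by step down to D3.
Held over from the previous chord and resolving down by step — a suspension.

Eb3 is a suspension.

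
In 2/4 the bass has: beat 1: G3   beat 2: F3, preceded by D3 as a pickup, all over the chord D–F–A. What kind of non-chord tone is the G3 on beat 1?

The harmony at that moment is D minor triad (D, F, A); G3 is not a chord tone.
It is approached by leap up from D3 and left by step down to F3.
Leap in, step out, metrically accented — an appoggiatura.

Appoggiatura.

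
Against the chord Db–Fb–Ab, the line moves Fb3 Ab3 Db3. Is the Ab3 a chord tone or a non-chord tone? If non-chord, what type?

Db minor triad contains Db, Fb, Ab; Ab is the fifth, so it is a chord tone.

Chord tone (the fifth of Db minor triad).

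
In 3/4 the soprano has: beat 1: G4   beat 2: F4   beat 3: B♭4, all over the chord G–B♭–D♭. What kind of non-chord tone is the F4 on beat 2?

The harmony at that moment is G diminished triad (G, B♭, D♭); F4 is not a chord tone.
It is approached by step down from G4 and left by leap up to B♭4.
Step in, leap out, on a weak beat — an escape tone.

Escape tone.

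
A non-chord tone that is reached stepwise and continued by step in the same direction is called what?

Passing tone.

Approach: by step. Departure: by step, continuing in the same direction.
Stepwise on both sides with no change of direction means the note fills in the space between two different chord tones — a passing tone. (Had it turned back to its starting note it would be a neighbor tone instead.)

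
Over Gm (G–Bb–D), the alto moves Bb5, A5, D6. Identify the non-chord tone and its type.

A5 is an escape tone.

The harmony at that moment is G minor triad (G, Bb, D); A5 is not a chord tone.
It is approached by step down from Bb5 and left by leap up to D6.
Step in, leap out — an escape tone.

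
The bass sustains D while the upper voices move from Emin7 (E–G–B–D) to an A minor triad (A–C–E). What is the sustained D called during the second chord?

The harmony at that moment is A minor triad (A, C, E); D is not a chord tone.
It is held over (the same pitch as the preceding D) and then sustained as the same pitch into the next harmony.
Sustained through a change of harmony — a pedal tone.

Pedal tone (pedal point).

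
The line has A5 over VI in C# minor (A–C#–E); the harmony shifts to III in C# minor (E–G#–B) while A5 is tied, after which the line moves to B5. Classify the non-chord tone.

The harmony at that moment is E major triad (E, G#, B); A5 is not a chord tone.
It is held over (the same pitch as the preceding A5) and left by step up to B5.
Held over from the previous chord and resolving up by step — a retardation.

A5 is a retardation.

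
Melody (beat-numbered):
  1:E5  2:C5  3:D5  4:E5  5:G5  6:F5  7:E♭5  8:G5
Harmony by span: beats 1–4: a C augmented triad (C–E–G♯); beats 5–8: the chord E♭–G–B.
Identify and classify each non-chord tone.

D5 (beat 3) — passing tone; F5 (beat 6) — passing tone.

The harmony at that moment is C augmented triad (C, E, G♯); D5 is not a chord tone.
It is approached by step up from C5 and left by step up to E5.
Step in, step out in the same direction — a passing tone.
The harmony at that moment is E♭ augmented triad (E♭, G, B); F5 is not a chord tone.
It is approached by step down from G5 and left by step down to E♭5.
Step in, step out in the same direction — a passing tone.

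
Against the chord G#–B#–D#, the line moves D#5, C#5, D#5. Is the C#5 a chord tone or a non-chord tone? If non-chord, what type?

Non-chord tone — a neighbor tone.

The harmony at that moment is G# major triad (G#, B#, D#); C#5 is not a chord tone.
It is approached by step down from D#5 and left by step up to D#5.
Step away and step back to the same note — a neighbor tone (lower neighbor).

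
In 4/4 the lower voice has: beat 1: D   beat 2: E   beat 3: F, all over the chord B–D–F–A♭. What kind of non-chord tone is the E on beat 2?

Passing tone.

The harmony at that moment is B diminished seventh chord (B, D, F, A♭); E is not a chord tone.
It is approached by step up from D and left by step up to F.
Step in, step out in the same direction — a passing tone.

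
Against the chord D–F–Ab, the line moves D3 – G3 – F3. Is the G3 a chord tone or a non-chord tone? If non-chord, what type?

Non-chord tone — an appoggiatura.

The harmony at that moment is D diminished triad (D, F, Ab); G3 is not a chord tone.
It is approached by leap up from D3 and left by step down to F3.
Leap in, step out — an appoggiatura.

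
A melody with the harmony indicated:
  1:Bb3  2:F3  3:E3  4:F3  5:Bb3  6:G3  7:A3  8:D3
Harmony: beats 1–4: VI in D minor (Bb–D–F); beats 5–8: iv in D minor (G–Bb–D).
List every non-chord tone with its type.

E3 (beat 3) — neighbor tone; A3 (beat 7) — escape tone.

The harmony at that moment is Bb major triad (Bb, D, F); E3 is not a chord tone.
It is approached by step down from F3 and left by step up to F3.
Step away and step back to the same note — a neighbor tone (lower neighbor).
The harmony at that moment is G minor triad (G, Bb, D); A3 is not a chord tone.
It is approached by step up from G3 and left by leap down to D3.
Step in, leap out — an escape tone.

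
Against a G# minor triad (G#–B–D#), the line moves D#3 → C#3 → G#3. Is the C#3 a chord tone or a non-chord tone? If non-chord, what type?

The harmony at that moment is G# minor triad (G#, B, D#); C#3 is not a chord tone.
It is approached by step down from D#3 and left by leap up to G#3.
Step in, leap out — an escape tone.

Non-chord tone — an escape tone.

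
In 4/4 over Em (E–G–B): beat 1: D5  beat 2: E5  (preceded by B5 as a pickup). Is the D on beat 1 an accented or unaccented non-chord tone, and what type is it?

The harmony at that moment is E minor triad (E, G, B); D5 is not a chord tone.
It is approached by leap down from B5 and left by step up to E5.
Leap in, step out — an appoggiatura.
It falls on the downbeat, so it is accented.

Accented appoggiatura.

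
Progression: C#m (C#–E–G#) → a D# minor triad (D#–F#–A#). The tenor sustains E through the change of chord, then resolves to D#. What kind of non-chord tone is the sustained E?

E is a suspension.

The harmony at that moment is D# minor triad (D#, F#, A#); E is not a chord tone.
It is held over (the same pitch as the preceding E) and left by step down to D#.
Held over from the previous chord and resolving down by step — a suspension.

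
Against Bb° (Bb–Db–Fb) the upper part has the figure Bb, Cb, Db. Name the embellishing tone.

Cb is a passing tone.

The harmony at that moment is Bb diminished triad (Bb, Db, Fb); Cb is not a chord tone.
It is approached by step up from Bb and left by step up to Db.
Step in, step out in the same direction — a passing tone.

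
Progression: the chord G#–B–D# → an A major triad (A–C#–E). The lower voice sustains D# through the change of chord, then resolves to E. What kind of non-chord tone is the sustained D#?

D# is a retardation.

The harmony at that moment is A major triad (A, C#, E); D# is not a chord tone.
It is held over (the same pitch as the preceding D#) and left by step up to E.
Held over from the previous chord and resolving up by step — a retardation.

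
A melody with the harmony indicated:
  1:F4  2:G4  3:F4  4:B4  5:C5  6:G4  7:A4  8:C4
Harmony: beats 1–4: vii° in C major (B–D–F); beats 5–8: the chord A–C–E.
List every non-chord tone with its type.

G4 (beat 2) — neighbor tone; G4 (beat 6) — appoggiatura.

The harmony at that moment is B diminished triad (B, D, F); G4 is not a chord tone.
It is approached by step up from F4 and left by step down to F4.
Step away and step back to the same note — a neighbor tone (upper neighbor).
The harmony at that moment is A minor triad (A, C, E); G4 is not a chord tone.
It is approached by leap down from C5 and left by step up to A4.
Leap in, step out — an appoggiatura.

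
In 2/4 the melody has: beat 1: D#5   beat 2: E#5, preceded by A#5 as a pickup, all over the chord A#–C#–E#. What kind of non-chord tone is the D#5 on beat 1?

Appoggiatura.

The harmony at that moment is A# minor triad (A#, C#, E#); D#5 is not a chord tone.
It is approached by leap down from A#5 and left by step up to E#5.
Leap in, step out, metrically accented — an appoggiatura.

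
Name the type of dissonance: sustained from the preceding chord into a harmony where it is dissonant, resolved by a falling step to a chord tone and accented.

Approach: by preparation — the pitch is first a chord tone, then held (tied or repeated) while the harmony changes under it. Departure: down by step. Metric position: strong.
A prepared dissonance that resolves downward by step — a suspension. (The same figure resolving upward would be a retardation.)

Suspension.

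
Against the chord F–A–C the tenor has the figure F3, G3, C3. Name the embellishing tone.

The harmony at that moment is F major triad (F, A, C); G3 is not a chord tone.
It is approached by step up from F3 and left by leap down to C3.
Step in, leap out — an escape tone.

G3 is an escape tone.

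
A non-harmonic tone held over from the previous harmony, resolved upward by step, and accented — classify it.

Approach: by preparation — the pitch is first a chord tone, then held (tied or repeated) while the harmony changes under it. Departure: up by step. Metric position: strong.
A prepared dissonance that resolves upward by step — a retardation. (The same figure resolving downward would be a suspension.)

Retardation.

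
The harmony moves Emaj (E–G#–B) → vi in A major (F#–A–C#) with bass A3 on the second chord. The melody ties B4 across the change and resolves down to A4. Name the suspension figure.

9–8 suspension.

At the second chord the bass is A3. The suspended B4 lies a ninth above the bass; after resolving down by step to A4, the interval above the bass becomes an octave.
Suspension figures are named by those two intervals: 9–8.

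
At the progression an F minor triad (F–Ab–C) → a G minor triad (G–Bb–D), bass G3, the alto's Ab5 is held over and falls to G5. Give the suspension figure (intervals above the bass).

At the second chord the bass is G3. The suspended Ab5 lies a ninth above the bass; after resolving down by step to G5, the interval above the bass becomes an octave.
Suspension figures are named by those two intervals: 9–8.

9–8 suspension.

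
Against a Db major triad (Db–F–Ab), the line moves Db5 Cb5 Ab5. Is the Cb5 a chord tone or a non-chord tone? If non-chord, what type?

Non-chord tone — an escape tone.

The harmony at that moment is Db major triad (Db, F, Ab); Cb5 is not a chord tone.
It is approached by step down from Db5 and left by leap up to Ab5.
Step in, leap out — an escape tone.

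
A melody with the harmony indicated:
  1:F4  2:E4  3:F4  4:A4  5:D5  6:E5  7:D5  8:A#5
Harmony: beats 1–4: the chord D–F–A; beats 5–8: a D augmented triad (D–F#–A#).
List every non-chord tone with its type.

E4 (beat 2) — neighbor tone; E5 (beat 6) — neighbor tone.

The harmony at that moment is D minor triad (D, F, A); E4 is not a chord tone.
It is approached by step down from F4 and left by step up to F4.
Step away and step back to the same note — a neighbor tone (lower neighbor).
The harmony at that moment is D augmented triad (D, F#, A#); E5 is not a chord tone.
It is approached by step up from D5 and left by step down to D5.
Step away and step back to the same note — a neighbor tone (upper neighbor).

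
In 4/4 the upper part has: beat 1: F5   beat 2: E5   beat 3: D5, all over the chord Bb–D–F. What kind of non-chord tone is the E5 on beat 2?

Passing tone.

The harmony at that moment is Bb major triad (Bb, D, F); E5 is not a chord tone.
It is approached by step down from F5 and left by step down to D5.
Step in, step out in the same direction — a passing tone.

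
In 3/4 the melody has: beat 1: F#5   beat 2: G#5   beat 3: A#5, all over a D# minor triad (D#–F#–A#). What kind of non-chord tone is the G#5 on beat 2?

Passing tone.

The harmony at that moment is D# minor triad (D#, F#, A#); G#5 is not a chord tone.
It is approached by step up from F#5 and left by step up to A#5.
Step in, step out in the same direction — a passing tone.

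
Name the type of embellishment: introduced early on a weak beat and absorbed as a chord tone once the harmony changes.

Approach: ahead of the chord change (typically by step), so it is dissonant against the current harmony. Departure: none — the same pitch is restated or held and is a chord tone of the new harmony.
Dissonant first, consonant once the harmony catches up: the note simply arrives early — an anticipation. (The reverse timing, consonant first and dissonant after the change, would be a suspension or retardation.)

Anticipation.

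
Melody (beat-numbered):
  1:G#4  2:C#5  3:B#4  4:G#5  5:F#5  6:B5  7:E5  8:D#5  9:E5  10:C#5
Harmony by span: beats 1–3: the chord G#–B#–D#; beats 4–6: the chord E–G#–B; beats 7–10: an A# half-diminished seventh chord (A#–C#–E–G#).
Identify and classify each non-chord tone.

The harmony at that moment is G# major triad (G#, B#, D#); C#5 is not a chord tone.
It is approached by leap up from G#4 and left by step down to B#4.
Leap in, step out — an appoggiatura.
The harmony at that moment is E major triad (E, G#, B); F#5 is not a chord tone.
It is approached by step down from G#5 and left by leap up to B5.
Step in, leap out — an escape tone.
The harmony at that moment is A# half-diminished seventh chord (A#, C#, E, G#); D#5 is not a chord tone.
It is approached by step down from E5 and left by step up to E5.
Step away and step back to the same note — a neighbor tone (lower neighbor).

C#5 (beat 2) — appoggiatura; F#5 (beat 5) — escape tone; D#5 (beat 8) — neighbor tone.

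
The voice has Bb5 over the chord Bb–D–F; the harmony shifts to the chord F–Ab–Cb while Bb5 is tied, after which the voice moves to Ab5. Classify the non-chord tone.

Bb5 is a suspension.

The harmony at that moment is F diminished triad (F, Ab, Cb); Bb5 is not a chord tone.
It is held over (the same pitch as the preceding Bb5) and left by step down to Ab5.
Held over from the previous chord and resolving down by step — a suspension.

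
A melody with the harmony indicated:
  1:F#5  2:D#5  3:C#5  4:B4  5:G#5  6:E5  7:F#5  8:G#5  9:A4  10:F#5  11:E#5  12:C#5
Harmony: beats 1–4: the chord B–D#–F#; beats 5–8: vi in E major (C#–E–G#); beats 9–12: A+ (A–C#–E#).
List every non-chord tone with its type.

C#5 (beat 3) — passing tone; F#5 (beat 7) — passing tone; F#5 (beat 10) — appoggiatura.

The harmony at that moment is B major triad (B, D#, F#); C#5 is not a chord tone.
It is approached by step down from D#5 and left by step down to B4.
Step in, step out in the same direction — a passing tone.
The harmony at that moment is C# minor triad (C#, E, G#); F#5 is not a chord tone.
It is approached by step up from E5 and left by step up to G#5.
Step in, step out in the same direction — a passing tone.
The harmony at that moment is A augmented triad (A, C#, E#); F#5 is not a chord tone.
It is approached by leap up from A4 and left by step down to E#5.
Leap in, step out — an appoggiatura.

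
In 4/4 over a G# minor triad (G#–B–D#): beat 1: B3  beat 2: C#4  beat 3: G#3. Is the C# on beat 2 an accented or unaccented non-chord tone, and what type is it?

The harmony at that moment is G# minor triad (G#, B, D#); C#4 is not a chord tone.
It is approached by step up from B3 and left by leap down to G#3.
Step in, leap out — an escape tone.
It falls on a weak beat, so it is unaccented.

Unaccented escape tone.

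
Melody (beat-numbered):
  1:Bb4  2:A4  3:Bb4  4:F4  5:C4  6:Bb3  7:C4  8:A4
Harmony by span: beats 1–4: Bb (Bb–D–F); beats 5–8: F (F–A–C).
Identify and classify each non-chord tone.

The harmony at that moment is Bb major triad (Bb, D, F); A4 is not a chord tone.
It is approached by step down from Bb4 and left by step up to Bb4.
Step away and step back to the same note — a neighbor tone (lower neighbor).
The harmony at that moment is F major triad (F, A, C); Bb3 is not a chord tone.
It is approached by step down from C4 and left by step up to C4.
Step away and step back to the same note — a neighbor tone (lower neighbor).

A4 (beat 2) — neighbor tone; Bb3 (beat 6) — neighbor tone.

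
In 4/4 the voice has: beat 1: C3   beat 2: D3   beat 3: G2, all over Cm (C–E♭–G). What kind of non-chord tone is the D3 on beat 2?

Escape tone.

The harmony at that moment is C minor triad (C, E♭, G); D3 is not a chord tone.
It is approached by step up from C3 and left by leap down to G2.
Step in, leap out, on a weak beat — an escape tone.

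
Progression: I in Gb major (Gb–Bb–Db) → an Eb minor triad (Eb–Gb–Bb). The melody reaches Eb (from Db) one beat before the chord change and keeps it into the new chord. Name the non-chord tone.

The harmony at that moment is Gb major triad (Gb, Bb, Db); Eb is not a chord tone.
It is approached by step up from Db and then sustained as the same pitch into the next harmony.
Arriving early and becoming a chord tone when the harmony changes — an anticipation.

Eb is an anticipation.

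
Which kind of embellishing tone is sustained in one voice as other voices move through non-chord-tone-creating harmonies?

Approach: none. Departure: none — a single pitch is sustained while the chords change around it, passing through harmonies that do not contain it.
No melodic motion at all; the dissonance is created entirely by the moving harmonies against the stationary note — a pedal tone (pedal point).

Pedal tone.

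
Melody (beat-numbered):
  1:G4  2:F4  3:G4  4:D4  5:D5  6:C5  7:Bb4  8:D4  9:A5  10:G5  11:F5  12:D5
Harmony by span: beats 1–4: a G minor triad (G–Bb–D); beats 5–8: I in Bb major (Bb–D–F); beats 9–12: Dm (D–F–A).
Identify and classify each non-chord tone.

The harmony at that moment is G minor triad (G, Bb, D); F4 is not a chord tone.
It is approached by step down from G4 and left by step up to G4.
Step away and step back to the same note — a neighbor tone (lower neighbor).
The harmony at that moment is Bb major triad (Bb, D, F); C5 is not a chord tone.
It is approached by step down from D5 and left by step down to Bb4.
Step in, step out in the same direction — a passing tone.
The harmony at that moment is D minor triad (D, F, A); G5 is not a chord tone.
It is approached by step down from A5 and left by step down to F5.
Step in, step out in the same direction — a passing tone.

F4 (beat 2) — neighbor tone; C5 (beat 6) — passing tone; G5 (beat 10) — passing tone.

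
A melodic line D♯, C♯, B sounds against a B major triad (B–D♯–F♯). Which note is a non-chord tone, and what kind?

C♯ is a passing tone.

The harmony at that moment is B major triad (B, D♯, F♯); C♯ is not a chord tone.
It is approached by step down from D♯ and left by step down to B.
Step in, step out in the same direction — a passing tone.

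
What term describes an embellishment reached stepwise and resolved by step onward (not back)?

Passing tone.

Approach: by step. Departure: by step, continuing in the same direction.
Stepwise on both sides with no change of direction means the note fills in the space between two different chord tones — a passing tone. (Had it turned back to its starting note it would be a neighbor tone instead.)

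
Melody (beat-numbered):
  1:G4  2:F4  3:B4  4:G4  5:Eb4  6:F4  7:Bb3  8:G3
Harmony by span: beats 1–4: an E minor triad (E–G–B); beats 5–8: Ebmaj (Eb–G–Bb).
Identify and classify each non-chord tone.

The harmony at that moment is E minor triad (E, G, B); F4 is not a chord tone.
It is approached by step down from G4 and left by leap up to B4.
Step in, leap out — an escape tone.
The harmony at that moment is Eb major triad (Eb, G, Bb); F4 is not a chord tone.
It is approached by step up from Eb4 and left by leap down to Bb3.
Step in, leap out — an escape tone.

F4 (beat 2) — escape tone; F4 (beat 6) — escape tone.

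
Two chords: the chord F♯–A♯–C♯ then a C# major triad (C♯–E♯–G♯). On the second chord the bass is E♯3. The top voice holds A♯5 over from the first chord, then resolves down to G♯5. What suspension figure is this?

4–3 suspension.

At the second chord the bass is E♯3. The suspended A♯5 lies a fourth above the bass; after resolving down by step to G♯5, the interval above the bass becomes a third.
Suspension figures are named by those two intervals: 4–3.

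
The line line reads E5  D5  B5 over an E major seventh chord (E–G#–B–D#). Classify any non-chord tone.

The harmony at that moment is E major seventh chord (E, G#, B, D#); D5 is not a chord tone.
It is approached by step down from E5 and left by leap up to B5.
Step in, leap out — an escape tone.

D5 is an escape tone.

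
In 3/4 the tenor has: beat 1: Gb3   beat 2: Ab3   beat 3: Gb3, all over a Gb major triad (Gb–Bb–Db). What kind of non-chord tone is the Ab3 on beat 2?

Upper neighbor tone.

The harmony at that moment is Gb major triad (Gb, Bb, Db); Ab3 is not a chord tone.
It is approached by step up from Gb3 and left by step down to Gb3.
Step away and step back to the same note — a neighbor tone (upper neighbor).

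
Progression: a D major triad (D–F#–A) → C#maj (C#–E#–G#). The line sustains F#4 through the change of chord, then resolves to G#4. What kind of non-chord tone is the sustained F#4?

F#4 is a retardation.

The harmony at that moment is C# major triad (C#, E#, G#); F#4 is not a chord tone.
It is held over (the same pitch as the preceding F#4) and left by step up to G#4.
Held over from the previous chord and resolving up by step — a retardation.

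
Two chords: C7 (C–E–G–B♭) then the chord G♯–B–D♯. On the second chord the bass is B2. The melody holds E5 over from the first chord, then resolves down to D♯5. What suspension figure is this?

4–3 suspension.

At the second chord the bass is B2. The suspended E5 lies a fourth above the bass; after resolving down by step to D♯5, the interval above the bass becomes a third.
Suspension figures are named by those two intervals: 4–3.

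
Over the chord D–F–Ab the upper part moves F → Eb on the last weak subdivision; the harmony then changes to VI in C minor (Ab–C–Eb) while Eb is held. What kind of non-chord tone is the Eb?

Eb is an anticipation.

The harmony at that moment is D diminished triad (D, F, Ab); Eb is not a chord tone.
It is approached by step down from F and then sustained as the same pitch into the next harmony.
Arriving early and becoming a chord tone when the harmony changes — an anticipation.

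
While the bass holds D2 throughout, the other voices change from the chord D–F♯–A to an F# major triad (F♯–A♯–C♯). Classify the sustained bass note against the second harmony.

Pedal tone (pedal point).

The harmony at that moment is F♯ major triad (F♯, A♯, C♯); D2 is not a chord tone.
It is held over (the same pitch as the preceding D2) and then sustained as the same pitch into the next harmony.
Sustained through a change of harmony — a pedal tone.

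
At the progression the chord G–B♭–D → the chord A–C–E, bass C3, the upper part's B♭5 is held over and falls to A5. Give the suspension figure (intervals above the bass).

At the second chord the bass is C3. The suspended B♭5 lies a seventh above the bass; after resolving down by step to A5, the interval above the bass becomes a sixth.
Suspension figures are named by those two intervals: 7–6.

7–6 suspension.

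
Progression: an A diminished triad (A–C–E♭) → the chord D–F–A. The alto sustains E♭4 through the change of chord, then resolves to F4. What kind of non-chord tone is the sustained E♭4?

E♭4 is a retardation.

The harmony at that moment is D minor triad (D, F, A); E♭4 is not a chord tone.
It is held over (the same pitch as the preceding E♭4) and left by step up to F4.
Held over from the previous chord and resolving up by step — a retardation.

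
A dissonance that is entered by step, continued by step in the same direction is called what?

Approach: by step. Departure: by step, continuing in the same direction.
Stepwise on both sides with no change of direction means the note fills in the space between two different chord tones — a passing tone. (Had it turned back to its starting note it would be a neighbor tone instead.)

Passing tone.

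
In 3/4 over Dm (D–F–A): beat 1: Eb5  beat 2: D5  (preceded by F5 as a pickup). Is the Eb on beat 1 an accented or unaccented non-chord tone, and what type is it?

The harmony at that moment is D minor triad (D, F, A); Eb5 is not a chord tone.
It is approached by step down from F5 and left by step down to D5.
Step in, step out in the same direction — a passing tone.
It falls on the downbeat, so it is accented.

Accented passing tone.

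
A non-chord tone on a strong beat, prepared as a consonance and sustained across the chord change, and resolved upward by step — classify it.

Retardation.

Approach: by preparation — the pitch is first a chord tone, then held (tied or repeated) while the harmony changes under it. Departure: up by step. Metric position: strong.
A prepared dissonance that resolves upward by step — a retardation. (The same figure resolving downward would be a suspension.)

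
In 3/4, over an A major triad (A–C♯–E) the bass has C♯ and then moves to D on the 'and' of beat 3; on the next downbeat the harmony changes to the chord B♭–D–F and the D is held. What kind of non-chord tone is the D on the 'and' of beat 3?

Anticipation.

The harmony at that moment is A major triad (A, C♯, E); D is not a chord tone.
It is approached by step up from C♯ and then sustained as the same pitch into the next harmony.
Arriving early and becoming a chord tone when the harmony changes — an anticipation.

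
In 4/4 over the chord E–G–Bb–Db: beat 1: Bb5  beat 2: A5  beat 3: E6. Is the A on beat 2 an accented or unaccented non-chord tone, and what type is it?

Unaccented escape tone.

The harmony at that moment is E diminished seventh chord (E, G, Bb, Db); A5 is not a chord tone.
It is approached by step down from Bb5 and left by leap up to E6.
Step in, leap out — an escape tone.
It falls on a weak beat, so it is unaccented.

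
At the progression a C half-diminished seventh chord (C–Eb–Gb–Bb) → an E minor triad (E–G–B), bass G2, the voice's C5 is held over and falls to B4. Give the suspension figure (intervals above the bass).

At the second chord the bass is G2. The suspended C5 lies a fourth above the bass; after resolving down by step to B4, the interval above the bass becomes a third.
Suspension figures are named by those two intervals: 4–3.

4–3 suspension.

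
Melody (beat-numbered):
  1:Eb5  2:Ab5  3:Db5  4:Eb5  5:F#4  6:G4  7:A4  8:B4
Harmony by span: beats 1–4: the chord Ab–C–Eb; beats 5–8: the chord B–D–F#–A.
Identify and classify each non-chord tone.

Db5 (beat 3) — appoggiatura; G4 (beat 6) — passing tone.

The harmony at that moment is Ab major triad (Ab, C, Eb); Db5 is not a chord tone.
It is approached by leap down from Ab5 and left by step up to Eb5.
Leap in, step out — an appoggiatura.
The harmony at that moment is B minor seventh chord (B, D, F#, A); G4 is not a chord tone.
It is approached by step up from F#4 and left by step up to A4.
Step in, step out in the same direction — a passing tone.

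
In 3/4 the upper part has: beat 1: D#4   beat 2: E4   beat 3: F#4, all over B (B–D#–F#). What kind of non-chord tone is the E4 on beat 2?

Passing tone.

The harmony at that moment is B major triad (B, D#, F#); E4 is not a chord tone.
It is approached by step up from D#4 and left by step up to F#4.
Step in, step out in the same direction — a passing tone.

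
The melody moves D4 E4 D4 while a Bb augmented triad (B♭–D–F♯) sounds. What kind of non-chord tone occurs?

The harmony at that moment is B♭ augmented triad (B♭, D, F♯); E4 is not a chord tone.
It is approached by step up from D4 and left by step down to D4.
Step away and step back to the same note — a neighbor tone (upper neighbor).

E4 is a neighbor tone.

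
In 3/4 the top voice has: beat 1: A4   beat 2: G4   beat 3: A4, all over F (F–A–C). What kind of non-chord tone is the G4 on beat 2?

The harmony at that moment is F major triad (F, A, C); G4 is not a chord tone.
It is approached by step down from A4 and left by step up to A4.
Step away and step back to the same note — a neighbor tone (lower neighbor).

Lower neighbor tone.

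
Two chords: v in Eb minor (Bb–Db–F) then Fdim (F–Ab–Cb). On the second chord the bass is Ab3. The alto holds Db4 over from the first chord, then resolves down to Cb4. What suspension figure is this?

4–3 suspension.

At the second chord the bass is Ab3. The suspended Db4 lies a fourth above the bass; after resolving down by step to Cb4, the interval above the bass becomes a third.
Suspension figures are named by those two intervals: 4–3.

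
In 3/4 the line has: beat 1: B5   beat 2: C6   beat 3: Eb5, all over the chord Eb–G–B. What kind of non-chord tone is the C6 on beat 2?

The harmony at that moment is Eb augmented triad (Eb, G, B); C6 is not a chord tone.
It is approached by step up from B5 and left by leap down to Eb5.
Step in, leap out, on a weak beat — an escape tone.

Escape tone.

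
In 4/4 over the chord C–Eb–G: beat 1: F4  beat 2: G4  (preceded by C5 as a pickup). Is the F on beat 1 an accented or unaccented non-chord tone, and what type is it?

Accented appoggiatura.

The harmony at that moment is C minor triad (C, Eb, G); F4 is not a chord tone.
It is approached by leap down from C5 and left by step up to G4.
Leap in, step out — an appoggiatura.
It falls on the downbeat, so it is accented.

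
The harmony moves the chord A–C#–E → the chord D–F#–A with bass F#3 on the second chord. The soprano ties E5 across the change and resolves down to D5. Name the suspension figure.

At the second chord the bass is F#3. The suspended E5 lies a seventh above the bass; after resolving down by step to D5, the interval above the bass becomes a sixth.
Suspension figures are named by those two intervals: 7–6.

7–6 suspension.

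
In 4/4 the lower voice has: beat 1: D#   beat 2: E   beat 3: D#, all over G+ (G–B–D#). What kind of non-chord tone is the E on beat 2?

Upper neighbor tone.

The harmony at that moment is G augmented triad (G, B, D#); E is not a chord tone.
It is approached by step up from D# and left by step down to D#.
Step away and step back to the same note — a neighbor tone (upper neighbor).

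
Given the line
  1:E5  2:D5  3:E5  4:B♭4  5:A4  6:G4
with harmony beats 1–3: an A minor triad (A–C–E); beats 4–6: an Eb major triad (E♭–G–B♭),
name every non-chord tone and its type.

D5 (beat 2) — neighbor tone; A4 (beat 5) — passing tone.

The harmony at that moment is A minor triad (A, C, E); D5 is not a chord tone.
It is approached by step down from E5 and left by step up to E5.
Step away and step back to the same note — a neighbor tone (lower neighbor).
The harmony at that moment is E♭ major triad (E♭, G, B♭); A4 is not a chord tone.
It is approached by step down from B♭4 and left by step down to G4.
Step in, step out in the same direction — a passing tone.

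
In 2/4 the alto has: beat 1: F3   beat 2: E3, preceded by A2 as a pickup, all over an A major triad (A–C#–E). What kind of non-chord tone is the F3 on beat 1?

Appoggiatura.

The harmony at that moment is A major triad (A, C#, E); F3 is not a chord tone.
It is approached by leap up from A2 and left by step down to E3.
Leap in, step out, metrically accented — an appoggiatura.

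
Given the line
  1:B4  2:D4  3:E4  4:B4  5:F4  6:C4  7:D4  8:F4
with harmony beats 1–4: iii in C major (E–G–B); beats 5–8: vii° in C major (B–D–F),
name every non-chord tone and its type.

D4 (beat 2) — appoggiatura; C4 (beat 6) — appoggiatura.

The harmony at that moment is E minor triad (E, G, B); D4 is not a chord tone.
It is approached by leap down from B4 and left by step up to E4.
Leap in, step out — an appoggiatura.
The harmony at that moment is B diminished triad (B, D, F); C4 is not a chord tone.
It is approached by leap down from F4 and left by step up to D4.
Leap in, step out — an appoggiatura.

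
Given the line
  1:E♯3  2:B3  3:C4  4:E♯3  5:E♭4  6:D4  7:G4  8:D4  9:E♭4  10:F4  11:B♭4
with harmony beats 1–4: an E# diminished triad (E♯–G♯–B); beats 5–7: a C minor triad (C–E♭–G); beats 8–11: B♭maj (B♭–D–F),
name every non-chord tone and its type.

C4 (beat 3) — escape tone; D4 (beat 6) — escape tone; E♭4 (beat 9) — passing tone.

The harmony at that moment is E♯ diminished triad (E♯, G♯, B); C4 is not a chord tone.
It is approached by step up from B3 and left by leap down to E♯3.
Step in, leap out — an escape tone.
The harmony at that moment is C minor triad (C, E♭, G); D4 is not a chord tone.
It is approached by step down from E♭4 and left by leap up to G4.
Step in, leap out — an escape tone.
The harmony at that moment is B♭ major triad (B♭, D, F); E♭4 is not a chord tone.
It is approached by step up from D4 and left by step up to F4.
Step in, step out in the same direction — a passing tone.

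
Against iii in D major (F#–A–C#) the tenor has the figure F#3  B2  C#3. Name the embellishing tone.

B2 is an appoggiatura.

The harmony at that moment is F# minor triad (F#, A, C#); B2 is not a chord tone.
It is approached by leap down from F#3 and left by step up to C#3.
Leap in, step out — an appoggiatura.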